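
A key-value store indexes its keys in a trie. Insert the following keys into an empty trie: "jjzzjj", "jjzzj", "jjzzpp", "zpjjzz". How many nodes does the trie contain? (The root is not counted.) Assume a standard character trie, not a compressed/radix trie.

Insert word by word; a character creates a node only if that edge doesn't already exist:
  "jjzzjj" → 6 new (j, j, z, z, j, j)
  "jjzzj" → prefix "jjzzj" already present; 0 new (none)
  "jjzzpp" → prefix "jjzz" already present; 2 new (p, p)
  "zpjjzz" → 6 new (z, p, j, j, z, z)
Total nodes = 6 + 0 + 2 + 6 = 14

14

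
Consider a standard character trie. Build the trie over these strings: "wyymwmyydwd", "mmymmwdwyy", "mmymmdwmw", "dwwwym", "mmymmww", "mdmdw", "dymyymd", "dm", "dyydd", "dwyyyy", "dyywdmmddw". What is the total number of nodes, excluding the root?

57

Insert word by word; a character creates a node only if that edge doesn't already exist:
  "wyymwmyydwd" → 11 new (w, y, y, m, w, m, y, y, d, w, d)
  "mmymmwdwyy" → 10 new (m, m, y, m, m, w, d, w, y, y)
  "mmymmdwmw" → prefix "mmymm" already present; 4 new (d, w, m, w)
  "dwwwym" → 6 new (d, w, w, w, y, m)
  "mmymmww" → prefix "mmymmw" already present; 1 new (w)
  "mdmdw" → prefix "m" already present; 4 new (d, m, d, w)
  "dymyymd" → prefix "d" already present; 6 new (y, m, y, y, m, d)
  "dm" → prefix "d" already present; 1 new (m)
  "dyydd" → prefix "dy" already present; 3 new (y, d, d)
  "dwyyyy" → prefix "dw" already present; 4 new (y, y, y, y)
  "dyywdmmddw" → prefix "dyy" already present; 7 new (w, d, m, m, d, d, w)
Total nodes = 11 + 10 + 4 + 6 + 1 + 4 + 6 + 1 + 3 + 4 + 7 = 57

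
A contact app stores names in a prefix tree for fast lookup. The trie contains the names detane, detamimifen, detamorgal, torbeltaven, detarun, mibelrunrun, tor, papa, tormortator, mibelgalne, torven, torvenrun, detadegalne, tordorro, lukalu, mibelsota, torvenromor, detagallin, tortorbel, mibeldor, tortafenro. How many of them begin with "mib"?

4

Filter for entries beginning with "mib":
Words under "mib": mibeldor, mibelgalne, mibelrunrun, mibelsota
Count: 4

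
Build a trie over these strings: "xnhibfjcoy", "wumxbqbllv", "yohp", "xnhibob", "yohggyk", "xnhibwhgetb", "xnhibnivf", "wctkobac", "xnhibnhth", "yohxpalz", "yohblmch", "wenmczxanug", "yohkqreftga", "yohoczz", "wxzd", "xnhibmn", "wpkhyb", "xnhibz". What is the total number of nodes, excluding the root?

93

For each word, the new-node count is its length minus the longest prefix already in the trie:
  "xnhibfjcoy" → 10 new (x, n, h, i, b, f, j, c, o, y)
  "wumxbqbllv" → 10 new (w, u, m, x, b, q, b, l, l, v)
  "yohp" → 4 new (y, o, h, p)
  "xnhibob" → prefix "xnhib" already present; 2 new (o, b)
  "yohggyk" → prefix "yoh" already present; 4 new (g, g, y, k)
  "xnhibwhgetb" → prefix "xnhib" already present; 6 new (w, h, g, e, t, b)
  "xnhibnivf" → prefix "xnhib" already present; 4 new (n, i, v, f)
  "wctkobac" → prefix "w" already present; 7 new (c, t, k, o, b, a, c)
  "xnhibnhth" → prefix "xnhibn" already present; 3 new (h, t, h)
  "yohxpalz" → prefix "yoh" already present; 5 new (x, p, a, l, z)
  "yohblmch" → prefix "yoh" already present; 5 new (b, l, m, c, h)
  "wenmczxanug" → prefix "w" already present; 10 new (e, n, m, c, z, x, a, n, u, g)
  "yohkqreftga" → prefix "yoh" already present; 8 new (k, q, r, e, f, t, g, a)
  "yohoczz" → prefix "yoh" already present; 4 new (o, c, z, z)
  "wxzd" → prefix "w" already present; 3 new (x, z, d)
  "xnhibmn" → prefix "xnhib" already present; 2 new (m, n)
  "wpkhyb" → prefix "w" already present; 5 new (p, k, h, y, b)
  "xnhibz" → prefix "xnhib" already present; 1 new (z)
Total nodes = 10 + 10 + 4 + 2 + 4 + 6 + 4 + 7 + 3 + 5 + 5 + 10 + 8 + 4 + 3 + 2 + 5 + 1 = 93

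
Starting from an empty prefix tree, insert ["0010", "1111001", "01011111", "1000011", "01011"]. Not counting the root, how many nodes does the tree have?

Trie structure (* marks end of a word):
(root)
├─ 0
│  ├─ 0
│  │  └─ 1
│  │     └─ 0 *
│  └─ 1
│     └─ 0
│        └─ 1
│           └─ 1 *
│              └─ 1
│                 └─ 1
│                    └─ 1 *
└─ 1
   ├─ 0
   │  └─ 0
   │     └─ 0
   │        └─ 0
   │           └─ 1
   │              └─ 1 *
   └─ 1
      └─ 1
         └─ 1
            └─ 0
               └─ 0
                  └─ 1 *
Counting every labelled node above: 24.

24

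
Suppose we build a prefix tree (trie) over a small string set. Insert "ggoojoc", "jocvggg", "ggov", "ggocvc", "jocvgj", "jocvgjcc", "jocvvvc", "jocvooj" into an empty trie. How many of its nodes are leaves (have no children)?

7

A leaf is a node with no children — equivalently, the end of a word that is not a proper prefix of any other stored word.
Those words: "ggocvc", "ggoojoc", "ggov", "jocvggg", "jocvgjcc", "jocvooj", "jocvvvc"
Leaf count: 7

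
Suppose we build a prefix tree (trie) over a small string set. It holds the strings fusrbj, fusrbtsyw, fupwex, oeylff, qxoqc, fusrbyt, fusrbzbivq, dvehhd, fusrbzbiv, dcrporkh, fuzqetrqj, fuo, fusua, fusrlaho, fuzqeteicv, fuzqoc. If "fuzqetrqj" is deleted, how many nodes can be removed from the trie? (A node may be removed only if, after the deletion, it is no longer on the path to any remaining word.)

3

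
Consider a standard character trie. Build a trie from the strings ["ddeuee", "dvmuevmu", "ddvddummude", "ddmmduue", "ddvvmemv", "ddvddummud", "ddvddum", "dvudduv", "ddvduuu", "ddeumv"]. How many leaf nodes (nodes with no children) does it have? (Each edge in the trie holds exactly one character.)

A leaf is a node with no children — equivalently, the end of a word that is not a proper prefix of any other stored word.
Those words: "ddeuee", "ddeumv", "ddmmduue", "ddvddummude", "ddvduuu", "ddvvmemv", "dvmuevmu", "dvudduv"
Leaf count: 8

8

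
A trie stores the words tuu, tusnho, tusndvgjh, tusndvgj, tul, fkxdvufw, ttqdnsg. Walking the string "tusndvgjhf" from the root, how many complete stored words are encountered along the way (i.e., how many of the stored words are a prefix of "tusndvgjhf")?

2

Check each prefix of "tusndvgjhf" against the stored set — each match is an end-marker on the path.
Prefixes of the query that are stored words: "tusndvgj", "tusndvgjh"
Count: 2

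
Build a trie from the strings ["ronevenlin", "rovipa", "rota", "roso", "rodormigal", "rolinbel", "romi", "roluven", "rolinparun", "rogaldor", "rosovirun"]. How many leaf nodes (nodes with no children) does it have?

10

A leaf is a node with no children — equivalently, the end of a word that is not a proper prefix of any other stored word.
Those words: "rodormigal", "rogaldor", "rolinbel", "rolinparun", "roluven", "romi", "ronevenlin", "rosovirun", "rota", "rovipa"
Leaf count: 10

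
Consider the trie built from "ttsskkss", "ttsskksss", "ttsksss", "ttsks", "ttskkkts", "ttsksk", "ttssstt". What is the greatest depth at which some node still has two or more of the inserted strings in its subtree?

8

Look for the deepest trie node that still has at least two words in its subtree.
e.g. "ttsskkss" and "ttsskksss" share the prefix "ttsskkss" of length 8; no pair shares a longer one.
Longest shared-prefix length: 8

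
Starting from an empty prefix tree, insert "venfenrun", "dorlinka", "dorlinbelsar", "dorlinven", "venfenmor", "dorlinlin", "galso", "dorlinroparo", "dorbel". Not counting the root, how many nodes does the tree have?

For each word, the new-node count is its length minus the longest prefix already in the trie:
  "venfenrun" → 9 new (v, e, n, f, e, n, r, u, n)
  "dorlinka" → 8 new (d, o, r, l, i, n, k, a)
  "dorlinbelsar" → prefix "dorlin" already present; 6 new (b, e, l, s, a, r)
  "dorlinven" → prefix "dorlin" already present; 3 new (v, e, n)
  "venfenmor" → prefix "venfen" already present; 3 new (m, o, r)
  "dorlinlin" → prefix "dorlin" already present; 3 new (l, i, n)
  "galso" → 5 new (g, a, l, s, o)
  "dorlinroparo" → prefix "dorlin" already present; 6 new (r, o, p, a, r, o)
  "dorbel" → prefix "dor" already present; 3 new (b, e, l)
Total nodes = 9 + 8 + 6 + 3 + 3 + 3 + 5 + 6 + 3 = 46

46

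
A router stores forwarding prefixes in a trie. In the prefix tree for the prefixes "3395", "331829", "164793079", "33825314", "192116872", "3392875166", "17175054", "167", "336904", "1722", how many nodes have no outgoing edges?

10

Leaves are exactly the stored words that no other stored word extends.
Those words: "164793079", "167", "17175054", "1722", "192116872", "331829", "336904", "33825314", "3392875166", "3395"
Leaf count: 10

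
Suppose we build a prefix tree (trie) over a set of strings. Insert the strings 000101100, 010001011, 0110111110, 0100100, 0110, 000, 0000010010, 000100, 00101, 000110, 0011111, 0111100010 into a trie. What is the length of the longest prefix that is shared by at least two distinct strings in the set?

Equivalently: take the maximum, over all pairs, of their longest common prefix length.
"000100" and "000101100" agree on "00010" (5 characters) before diverging; nothing deeper is shared.
Longest shared-prefix length: 5

5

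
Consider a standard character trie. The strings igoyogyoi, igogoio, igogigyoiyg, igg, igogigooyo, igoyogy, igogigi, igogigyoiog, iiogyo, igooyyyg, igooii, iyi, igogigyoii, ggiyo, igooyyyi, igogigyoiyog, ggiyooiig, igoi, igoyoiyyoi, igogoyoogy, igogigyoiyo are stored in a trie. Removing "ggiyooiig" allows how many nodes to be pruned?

4

After clearing the end-marker at "ggiyooiig", prune upward until reaching a node still needed by another word.
The suffix "oiig" (4 nodes) is used only by "ggiyooiig"; "ggiyo" is itself a stored word, so pruning stops there.
Nodes removed: 4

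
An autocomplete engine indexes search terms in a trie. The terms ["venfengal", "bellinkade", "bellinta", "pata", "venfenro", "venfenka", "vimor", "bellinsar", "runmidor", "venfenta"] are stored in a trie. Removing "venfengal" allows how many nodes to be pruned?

3

Walk "venfengal" from the leaf back toward the root, removing each node that no remaining word uses.
The suffix "gal" (3 nodes) is used only by "venfengal"; the node for "venfen" still has the child "r", so pruning stops there.
Nodes removed: 3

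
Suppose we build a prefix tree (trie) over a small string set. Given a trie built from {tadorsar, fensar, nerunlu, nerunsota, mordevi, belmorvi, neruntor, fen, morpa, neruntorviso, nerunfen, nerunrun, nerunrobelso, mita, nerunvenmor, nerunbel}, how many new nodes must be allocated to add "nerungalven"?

6

Walking "nerungalven" from the root, the first 5 characters ("nerun") follow existing edges; "g" is the first miss.
New nodes needed: |"nerungalven"| − 5 = 11 − 5 = 6.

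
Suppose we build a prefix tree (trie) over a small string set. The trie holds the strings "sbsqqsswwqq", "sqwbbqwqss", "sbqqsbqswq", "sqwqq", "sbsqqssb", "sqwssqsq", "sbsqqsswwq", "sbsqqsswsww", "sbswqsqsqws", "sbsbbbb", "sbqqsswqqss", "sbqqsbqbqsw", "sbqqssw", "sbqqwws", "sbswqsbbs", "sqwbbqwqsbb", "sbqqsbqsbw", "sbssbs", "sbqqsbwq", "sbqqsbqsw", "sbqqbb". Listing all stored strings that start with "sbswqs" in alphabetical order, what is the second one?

sbswqsqsqws

DFS of the "sbswqs" subtree visits, in order: "sbswqsbbs", "sbswqsqsqws"
Position 2: sbswqsqsqws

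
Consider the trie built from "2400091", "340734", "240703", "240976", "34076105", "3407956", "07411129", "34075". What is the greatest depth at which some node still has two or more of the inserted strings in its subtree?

Equivalently: take the maximum, over all pairs, of their longest common prefix length.
"340734" and "34075" agree on "3407" (4 characters) before diverging; nothing deeper is shared.
Longest shared-prefix length: 4

4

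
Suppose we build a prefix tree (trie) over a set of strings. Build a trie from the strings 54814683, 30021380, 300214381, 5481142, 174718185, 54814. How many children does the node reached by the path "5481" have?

2

The children of the "5481" node are the distinct next characters among strings starting with "5481".
Characters that immediately follow "5481" among the stored strings: {1, 4}.
That node has 2 child edges.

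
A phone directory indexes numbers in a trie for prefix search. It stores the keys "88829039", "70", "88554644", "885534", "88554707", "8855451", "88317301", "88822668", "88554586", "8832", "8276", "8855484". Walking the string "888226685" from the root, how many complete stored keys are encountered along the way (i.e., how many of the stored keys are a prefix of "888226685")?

1

Traverse "888226685" character by character; count nodes along the way that are marked as word ends.
Prefixes of the query that are stored words: "88822668"
Count: 1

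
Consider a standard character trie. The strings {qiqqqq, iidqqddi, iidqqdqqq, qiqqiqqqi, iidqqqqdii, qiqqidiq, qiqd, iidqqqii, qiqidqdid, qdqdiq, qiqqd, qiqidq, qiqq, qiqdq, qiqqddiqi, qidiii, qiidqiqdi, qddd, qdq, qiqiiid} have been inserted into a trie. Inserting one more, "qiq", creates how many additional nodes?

0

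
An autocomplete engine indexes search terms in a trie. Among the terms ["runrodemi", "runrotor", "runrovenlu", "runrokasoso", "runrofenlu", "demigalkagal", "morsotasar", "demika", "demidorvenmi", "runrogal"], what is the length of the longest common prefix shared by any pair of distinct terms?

5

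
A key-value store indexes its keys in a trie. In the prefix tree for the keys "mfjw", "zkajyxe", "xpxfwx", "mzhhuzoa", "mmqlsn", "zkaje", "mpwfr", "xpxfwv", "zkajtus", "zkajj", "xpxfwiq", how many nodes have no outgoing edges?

11

Leaves are exactly the stored words that no other stored word extends.
Those words: "mfjw", "mmqlsn", "mpwfr", "mzhhuzoa", "xpxfwiq", "xpxfwv", "xpxfwx", "zkaje", "zkajj", "zkajtus", "zkajyxe"
Leaf count: 11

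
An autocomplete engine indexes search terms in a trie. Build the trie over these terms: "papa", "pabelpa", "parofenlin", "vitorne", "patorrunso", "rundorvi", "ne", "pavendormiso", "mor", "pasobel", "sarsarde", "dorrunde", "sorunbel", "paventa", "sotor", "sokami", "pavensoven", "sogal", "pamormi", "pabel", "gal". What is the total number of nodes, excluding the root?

108

For each word, the new-node count is its length minus the longest prefix already in the trie:
  "papa" → 4 new (p, a, p, a)
  "pabelpa" → prefix "pa" already present; 5 new (b, e, l, p, a)
  "parofenlin" → prefix "pa" already present; 8 new (r, o, f, e, n, l, i, n)
  "vitorne" → 7 new (v, i, t, o, r, n, e)
  "patorrunso" → prefix "pa" already present; 8 new (t, o, r, r, u, n, s, o)
  "rundorvi" → 8 new (r, u, n, d, o, r, v, i)
  "ne" → 2 new (n, e)
  "pavendormiso" → prefix "pa" already present; 10 new (v, e, n, d, o, r, m, i, s, o)
  "mor" → 3 new (m, o, r)
  "pasobel" → prefix "pa" already present; 5 new (s, o, b, e, l)
  "sarsarde" → 8 new (s, a, r, s, a, r, d, e)
  "dorrunde" → 8 new (d, o, r, r, u, n, d, e)
  "sorunbel" → prefix "s" already present; 7 new (o, r, u, n, b, e, l)
  "paventa" → prefix "paven" already present; 2 new (t, a)
  "sotor" → prefix "so" already present; 3 new (t, o, r)
  "sokami" → prefix "so" already present; 4 new (k, a, m, i)
  "pavensoven" → prefix "paven" already present; 5 new (s, o, v, e, n)
  "sogal" → prefix "so" already present; 3 new (g, a, l)
  "pamormi" → prefix "pa" already present; 5 new (m, o, r, m, i)
  "pabel" → prefix "pabel" already present; 0 new (none)
  "gal" → 3 new (g, a, l)
Total nodes = 4 + 5 + 8 + 7 + 8 + 8 + 2 + 10 + 3 + 5 + 8 + 8 + 7 + 2 + 3 + 4 + 5 + 3 + 5 + 0 + 3 = 108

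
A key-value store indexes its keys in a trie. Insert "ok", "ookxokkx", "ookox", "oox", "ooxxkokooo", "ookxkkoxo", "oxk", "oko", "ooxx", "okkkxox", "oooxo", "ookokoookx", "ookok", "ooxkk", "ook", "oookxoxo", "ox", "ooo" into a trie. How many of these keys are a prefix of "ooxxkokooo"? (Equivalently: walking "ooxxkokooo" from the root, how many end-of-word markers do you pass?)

3

Traverse "ooxxkokooo" character by character; count nodes along the way that are marked as word ends.
Prefixes of the query that are stored words: "oox", "ooxx", "ooxxkokooo"
Count: 3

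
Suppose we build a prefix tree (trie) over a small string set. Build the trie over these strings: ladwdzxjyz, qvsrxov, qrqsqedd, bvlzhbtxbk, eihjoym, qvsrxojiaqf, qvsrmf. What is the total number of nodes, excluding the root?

Count nodes per top-level branch (shared prefixes stored once):
  'b'-branch (bvlzhbtxbk): 10 nodes
  'e'-branch (eihjoym): 7 nodes
  'l'-branch (ladwdzxjyz): 10 nodes
  'q'-branch (qrqsqedd, qvsrmf, qvsrxojiaqf, qvsrxov): 21 nodes
Sum: 48

48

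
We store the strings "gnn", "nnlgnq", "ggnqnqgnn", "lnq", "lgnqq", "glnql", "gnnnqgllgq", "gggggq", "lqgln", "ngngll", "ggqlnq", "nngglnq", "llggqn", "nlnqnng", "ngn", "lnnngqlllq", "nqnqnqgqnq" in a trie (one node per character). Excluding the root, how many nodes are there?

For each word, the new-node count is its length minus the longest prefix already in the trie:
  "gnn" → 3 new (g, n, n)
  "nnlgnq" → 6 new (n, n, l, g, n, q)
  "ggnqnqgnn" → prefix "g" already present; 8 new (g, n, q, n, q, g, n, n)
  "lnq" → 3 new (l, n, q)
  "lgnqq" → prefix "l" already present; 4 new (g, n, q, q)
  "glnql" → prefix "g" already present; 4 new (l, n, q, l)
  "gnnnqgllgq" → prefix "gnn" already present; 7 new (n, q, g, l, l, g, q)
  "gggggq" → prefix "gg" already present; 4 new (g, g, g, q)
  "lqgln" → prefix "l" already present; 4 new (q, g, l, n)
  "ngngll" → prefix "n" already present; 5 new (g, n, g, l, l)
  "ggqlnq" → prefix "gg" already present; 4 new (q, l, n, q)
  "nngglnq" → prefix "nn" already present; 5 new (g, g, l, n, q)
  "llggqn" → prefix "l" already present; 5 new (l, g, g, q, n)
  "nlnqnng" → prefix "n" already present; 6 new (l, n, q, n, n, g)
  "ngn" → prefix "ngn" already present; 0 new (none)
  "lnnngqlllq" → prefix "ln" already present; 8 new (n, n, g, q, l, l, l, q)
  "nqnqnqgqnq" → prefix "n" already present; 9 new (q, n, q, n, q, g, q, n, q)
Total nodes = 3 + 6 + 8 + 3 + 4 + 4 + 7 + 4 + 4 + 5 + 4 + 5 + 5 + 6 + 0 + 8 + 9 = 85

85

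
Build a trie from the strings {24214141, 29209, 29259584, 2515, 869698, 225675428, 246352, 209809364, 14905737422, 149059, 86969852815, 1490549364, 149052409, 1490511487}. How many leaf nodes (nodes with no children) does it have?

13

A leaf is a node with no children — equivalently, the end of a word that is not a proper prefix of any other stored word.
Those words: "1490511487", "149052409", "1490549364", "14905737422", "149059", "209809364", "225675428", "24214141", "246352", "2515", "29209", "29259584", "86969852815"
Leaf count: 13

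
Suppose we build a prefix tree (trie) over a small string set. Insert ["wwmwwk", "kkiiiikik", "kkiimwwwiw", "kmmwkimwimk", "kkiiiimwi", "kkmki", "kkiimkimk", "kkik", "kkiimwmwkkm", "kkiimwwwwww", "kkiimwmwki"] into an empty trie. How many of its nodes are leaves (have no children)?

11

A leaf is a node with no children — equivalently, the end of a word that is not a proper prefix of any other stored word.
Those words: "kkiiiikik", "kkiiiimwi", "kkiimkimk", "kkiimwmwki", "kkiimwmwkkm", "kkiimwwwiw", "kkiimwwwwww", "kkik", "kkmki", "kmmwkimwimk", "wwmwwk"
Leaf count: 11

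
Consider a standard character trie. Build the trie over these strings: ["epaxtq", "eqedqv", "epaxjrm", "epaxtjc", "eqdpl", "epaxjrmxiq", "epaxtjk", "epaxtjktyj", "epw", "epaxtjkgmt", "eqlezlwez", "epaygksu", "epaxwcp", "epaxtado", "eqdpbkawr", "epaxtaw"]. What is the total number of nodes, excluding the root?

54

Insert word by word; a character creates a node only if that edge doesn't already exist:
  "epaxtq" → 6 new (e, p, a, x, t, q)
  "eqedqv" → prefix "e" already present; 5 new (q, e, d, q, v)
  "epaxjrm" → prefix "epax" already present; 3 new (j, r, m)
  "epaxtjc" → prefix "epaxt" already present; 2 new (j, c)
  "eqdpl" → prefix "eq" already present; 3 new (d, p, l)
  "epaxjrmxiq" → prefix "epaxjrm" already present; 3 new (x, i, q)
  "epaxtjk" → prefix "epaxtj" already present; 1 new (k)
  "epaxtjktyj" → prefix "epaxtjk" already present; 3 new (t, y, j)
  "epw" → prefix "ep" already present; 1 new (w)
  "epaxtjkgmt" → prefix "epaxtjk" already present; 3 new (g, m, t)
  "eqlezlwez" → prefix "eq" already present; 7 new (l, e, z, l, w, e, z)
  "epaygksu" → prefix "epa" already present; 5 new (y, g, k, s, u)
  "epaxwcp" → prefix "epax" already present; 3 new (w, c, p)
  "epaxtado" → prefix "epaxt" already present; 3 new (a, d, o)
  "eqdpbkawr" → prefix "eqdp" already present; 5 new (b, k, a, w, r)
  "epaxtaw" → prefix "epaxta" already present; 1 new (w)
Total nodes = 6 + 5 + 3 + 2 + 3 + 3 + 1 + 3 + 1 + 3 + 7 + 5 + 3 + 3 + 5 + 1 = 54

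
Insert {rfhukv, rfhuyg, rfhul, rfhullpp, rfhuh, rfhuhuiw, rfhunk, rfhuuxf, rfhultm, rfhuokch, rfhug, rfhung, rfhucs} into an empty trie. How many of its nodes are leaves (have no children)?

11

A leaf is a node with no children — equivalently, the end of a word that is not a proper prefix of any other stored word.
Those words: "rfhucs", "rfhug", "rfhuhuiw", "rfhukv", "rfhullpp", "rfhultm", "rfhung", "rfhunk", "rfhuokch", "rfhuuxf", "rfhuyg"
Leaf count: 11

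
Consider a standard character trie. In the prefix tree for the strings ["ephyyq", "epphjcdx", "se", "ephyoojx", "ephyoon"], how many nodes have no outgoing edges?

5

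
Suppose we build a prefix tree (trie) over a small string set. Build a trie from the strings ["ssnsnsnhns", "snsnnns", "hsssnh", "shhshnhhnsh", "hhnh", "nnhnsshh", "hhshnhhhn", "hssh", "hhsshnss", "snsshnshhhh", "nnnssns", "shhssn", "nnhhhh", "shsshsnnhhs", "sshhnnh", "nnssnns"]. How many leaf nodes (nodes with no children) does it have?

16

Leaves are exactly the stored words that no other stored word extends.
Those words: "hhnh", "hhshnhhhn", "hhsshnss", "hssh", "hsssnh", "nnhhhh", "nnhnsshh", "nnnssns", "nnssnns", "shhshnhhnsh", "shhssn", "shsshsnnhhs", "snsnnns", "snsshnshhhh", "sshhnnh", "ssnsnsnhns"
Leaf count: 16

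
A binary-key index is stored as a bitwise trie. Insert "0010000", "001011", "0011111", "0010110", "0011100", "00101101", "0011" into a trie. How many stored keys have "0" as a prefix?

Walk to "0"; the words in its subtree are exactly those with that prefix.
Words under "0": 0010000, 001011, 0010110, 00101101, 0011, 0011100, 0011111
Count: 7

7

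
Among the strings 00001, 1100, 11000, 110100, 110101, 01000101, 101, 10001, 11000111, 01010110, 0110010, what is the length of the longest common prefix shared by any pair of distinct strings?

Look for the deepest trie node that still has at least two words in its subtree.
"11000" and "11000111" agree on "11000" (5 characters) before diverging; nothing deeper is shared.
Longest shared-prefix length: 5

5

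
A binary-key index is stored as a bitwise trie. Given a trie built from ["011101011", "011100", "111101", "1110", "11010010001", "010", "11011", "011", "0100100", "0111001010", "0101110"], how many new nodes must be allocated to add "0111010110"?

1

Walking "0111010110" from the root, the first 9 characters ("011101011") follow existing edges; "0" is the first miss.
So 10 − 9 = 1 new nodes.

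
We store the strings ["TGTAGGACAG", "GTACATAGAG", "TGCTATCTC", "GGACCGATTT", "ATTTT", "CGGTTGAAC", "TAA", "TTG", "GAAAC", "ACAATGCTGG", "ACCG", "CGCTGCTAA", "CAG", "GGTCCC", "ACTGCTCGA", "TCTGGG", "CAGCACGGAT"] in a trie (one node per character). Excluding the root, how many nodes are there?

101

For each word, the new-node count is its length minus the longest prefix already in the trie:
  "TGTAGGACAG" → 10 new (T, G, T, A, G, G, A, C, A, G)
  "GTACATAGAG" → 10 new (G, T, A, C, A, T, A, G, A, G)
  "TGCTATCTC" → prefix "TG" already present; 7 new (C, T, A, T, C, T, C)
  "GGACCGATTT" → prefix "G" already present; 9 new (G, A, C, C, G, A, T, T, T)
  "ATTTT" → 5 new (A, T, T, T, T)
  "CGGTTGAAC" → 9 new (C, G, G, T, T, G, A, A, C)
  "TAA" → prefix "T" already present; 2 new (A, A)
  "TTG" → prefix "T" already present; 2 new (T, G)
  "GAAAC" → prefix "G" already present; 4 new (A, A, A, C)
  "ACAATGCTGG" → prefix "A" already present; 9 new (C, A, A, T, G, C, T, G, G)
  "ACCG" → prefix "AC" already present; 2 new (C, G)
  "CGCTGCTAA" → prefix "CG" already present; 7 new (C, T, G, C, T, A, A)
  "CAG" → prefix "C" already present; 2 new (A, G)
  "GGTCCC" → prefix "GG" already present; 4 new (T, C, C, C)
  "ACTGCTCGA" → prefix "AC" already present; 7 new (T, G, C, T, C, G, A)
  "TCTGGG" → prefix "T" already present; 5 new (C, T, G, G, G)
  "CAGCACGGAT" → prefix "CAG" already present; 7 new (C, A, C, G, G, A, T)
Total nodes = 10 + 10 + 7 + 9 + 5 + 9 + 2 + 2 + 4 + 9 + 2 + 7 + 2 + 4 + 7 + 5 + 7 = 101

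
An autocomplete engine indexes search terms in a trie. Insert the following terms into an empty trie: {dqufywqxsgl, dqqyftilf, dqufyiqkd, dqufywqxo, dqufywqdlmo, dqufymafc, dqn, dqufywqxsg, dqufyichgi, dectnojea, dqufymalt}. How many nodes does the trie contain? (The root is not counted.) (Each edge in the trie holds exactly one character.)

Count nodes per top-level branch (shared prefixes stored once):
  'd'-branch (dectnojea, dqn, dqqyftilf, dqufyichgi, dqufyiqkd, dqufymafc, dqufymalt, dqufywqdlmo, dqufywqxo, dqufywqxsg, dqufywqxsgl): 46 nodes
Sum: 46

46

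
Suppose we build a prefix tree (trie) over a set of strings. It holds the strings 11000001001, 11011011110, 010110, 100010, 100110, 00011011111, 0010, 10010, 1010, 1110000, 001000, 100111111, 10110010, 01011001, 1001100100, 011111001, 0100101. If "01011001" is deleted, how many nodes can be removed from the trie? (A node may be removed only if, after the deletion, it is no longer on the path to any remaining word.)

After clearing the end-marker at "01011001", prune upward until reaching a node still needed by another word.
The suffix "01" (2 nodes) is used only by "01011001"; "010110" is itself a stored word, so pruning stops there.
Nodes removed: 2

2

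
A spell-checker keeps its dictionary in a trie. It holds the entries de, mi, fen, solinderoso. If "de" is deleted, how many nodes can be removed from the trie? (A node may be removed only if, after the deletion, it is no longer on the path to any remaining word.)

A node on "de"'s path can go only if nothing else ends at it or branches off below it.
No other word shares any prefix with "de", so all 2 of its nodes go.
Nodes removed: 2

2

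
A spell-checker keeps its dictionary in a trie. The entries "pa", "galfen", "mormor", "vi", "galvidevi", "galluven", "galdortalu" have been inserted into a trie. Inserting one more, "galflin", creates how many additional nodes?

The longest prefix of "galflin" already in the trie is "galf" (length 4).
Each of the 3 remaining characters creates one node.

3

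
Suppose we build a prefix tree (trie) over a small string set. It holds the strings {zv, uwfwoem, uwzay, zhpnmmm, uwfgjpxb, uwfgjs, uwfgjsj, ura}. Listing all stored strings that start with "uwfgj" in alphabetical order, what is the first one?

uwfgjpxb

Filter for "uwfgj…" and sort: "uwfgjpxb", "uwfgjs", "uwfgjsj"
The 1st is uwfgjpxb.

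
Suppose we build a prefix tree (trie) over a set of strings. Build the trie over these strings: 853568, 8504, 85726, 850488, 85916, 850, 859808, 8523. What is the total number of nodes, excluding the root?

21

Insert word by word; a character creates a node only if that edge doesn't already exist:
  "853568" → 6 new (8, 5, 3, 5, 6, 8)
  "8504" → prefix "85" already present; 2 new (0, 4)
  "85726" → prefix "85" already present; 3 new (7, 2, 6)
  "850488" → prefix "8504" already present; 2 new (8, 8)
  "85916" → prefix "85" already present; 3 new (9, 1, 6)
  "850" → prefix "850" already present; 0 new (none)
  "859808" → prefix "859" already present; 3 new (8, 0, 8)
  "8523" → prefix "85" already present; 2 new (2, 3)
Total nodes = 6 + 2 + 3 + 2 + 3 + 0 + 3 + 2 = 21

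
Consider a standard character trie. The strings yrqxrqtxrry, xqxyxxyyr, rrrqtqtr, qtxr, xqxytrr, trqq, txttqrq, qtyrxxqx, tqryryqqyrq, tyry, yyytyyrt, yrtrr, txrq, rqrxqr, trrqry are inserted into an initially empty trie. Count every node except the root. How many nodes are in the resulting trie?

For each word, the new-node count is its length minus the longest prefix already in the trie:
  "yrqxrqtxrry" → 11 new (y, r, q, x, r, q, t, x, r, r, y)
  "xqxyxxyyr" → 9 new (x, q, x, y, x, x, y, y, r)
  "rrrqtqtr" → 8 new (r, r, r, q, t, q, t, r)
  "qtxr" → 4 new (q, t, x, r)
  "xqxytrr" → prefix "xqxy" already present; 3 new (t, r, r)
  "trqq" → 4 new (t, r, q, q)
  "txttqrq" → prefix "t" already present; 6 new (x, t, t, q, r, q)
  "qtyrxxqx" → prefix "qt" already present; 6 new (y, r, x, x, q, x)
  "tqryryqqyrq" → prefix "t" already present; 10 new (q, r, y, r, y, q, q, y, r, q)
  "tyry" → prefix "t" already present; 3 new (y, r, y)
  "yyytyyrt" → prefix "y" already present; 7 new (y, y, t, y, y, r, t)
  "yrtrr" → prefix "yr" already present; 3 new (t, r, r)
  "txrq" → prefix "tx" already present; 2 new (r, q)
  "rqrxqr" → prefix "r" already present; 5 new (q, r, x, q, r)
  "trrqry" → prefix "tr" already present; 4 new (r, q, r, y)
Total nodes = 11 + 9 + 8 + 4 + 3 + 4 + 6 + 6 + 10 + 3 + 7 + 3 + 2 + 5 + 4 = 85

85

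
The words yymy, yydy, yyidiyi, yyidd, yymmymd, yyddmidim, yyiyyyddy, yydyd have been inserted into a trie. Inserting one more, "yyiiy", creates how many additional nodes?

2

Walking "yyiiy" from the root, the first 3 characters ("yyi") follow existing edges; "i" is the first miss.
New nodes needed: |"yyiiy"| − 3 = 5 − 3 = 2.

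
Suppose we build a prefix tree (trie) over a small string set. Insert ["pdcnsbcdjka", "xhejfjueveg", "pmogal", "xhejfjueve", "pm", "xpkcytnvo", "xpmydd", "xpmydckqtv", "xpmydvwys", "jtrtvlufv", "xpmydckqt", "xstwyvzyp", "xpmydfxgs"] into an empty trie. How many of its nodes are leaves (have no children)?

Leaves are exactly the stored words that no other stored word extends.
Those words: "jtrtvlufv", "pdcnsbcdjka", "pmogal", "xhejfjueveg", "xpkcytnvo", "xpmydckqtv", "xpmydd", "xpmydfxgs", "xpmydvwys", "xstwyvzyp"
Leaf count: 10

10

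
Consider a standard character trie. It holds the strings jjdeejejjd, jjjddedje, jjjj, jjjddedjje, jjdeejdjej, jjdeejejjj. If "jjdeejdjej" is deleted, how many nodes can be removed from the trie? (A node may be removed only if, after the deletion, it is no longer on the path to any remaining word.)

4

A node on "jjdeejdjej"'s path can go only if nothing else ends at it or branches off below it.
The suffix "djej" (4 nodes) is used only by "jjdeejdjej"; the node for "jjdeej" still has the child "e", so pruning stops there.
Nodes removed: 4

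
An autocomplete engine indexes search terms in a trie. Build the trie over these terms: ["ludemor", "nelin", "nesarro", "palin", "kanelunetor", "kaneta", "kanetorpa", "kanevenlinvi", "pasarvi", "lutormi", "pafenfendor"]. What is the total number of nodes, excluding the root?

66

Trace insertions, counting only characters that open a new branch:
  "ludemor" → 7 new (l, u, d, e, m, o, r)
  "nelin" → 5 new (n, e, l, i, n)
  "nesarro" → prefix "ne" already present; 5 new (s, a, r, r, o)
  "palin" → 5 new (p, a, l, i, n)
  "kanelunetor" → 11 new (k, a, n, e, l, u, n, e, t, o, r)
  "kaneta" → prefix "kane" already present; 2 new (t, a)
  "kanetorpa" → prefix "kanet" already present; 4 new (o, r, p, a)
  "kanevenlinvi" → prefix "kane" already present; 8 new (v, e, n, l, i, n, v, i)
  "pasarvi" → prefix "pa" already present; 5 new (s, a, r, v, i)
  "lutormi" → prefix "lu" already present; 5 new (t, o, r, m, i)
  "pafenfendor" → prefix "pa" already present; 9 new (f, e, n, f, e, n, d, o, r)
Total nodes = 7 + 5 + 5 + 5 + 11 + 2 + 4 + 8 + 5 + 5 + 9 = 66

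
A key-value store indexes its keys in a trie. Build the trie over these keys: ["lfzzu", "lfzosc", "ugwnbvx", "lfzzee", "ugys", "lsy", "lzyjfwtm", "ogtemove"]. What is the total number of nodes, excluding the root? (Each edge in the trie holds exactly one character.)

Trace insertions, counting only characters that open a new branch:
  "lfzzu" → 5 new (l, f, z, z, u)
  "lfzosc" → prefix "lfz" already present; 3 new (o, s, c)
  "ugwnbvx" → 7 new (u, g, w, n, b, v, x)
  "lfzzee" → prefix "lfzz" already present; 2 new (e, e)
  "ugys" → prefix "ug" already present; 2 new (y, s)
  "lsy" → prefix "l" already present; 2 new (s, y)
  "lzyjfwtm" → prefix "l" already present; 7 new (z, y, j, f, w, t, m)
  "ogtemove" → 8 new (o, g, t, e, m, o, v, e)
Total nodes = 5 + 3 + 7 + 2 + 2 + 2 + 7 + 8 = 36

36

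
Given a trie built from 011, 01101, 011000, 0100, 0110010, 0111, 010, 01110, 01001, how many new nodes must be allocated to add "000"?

2

The longest prefix of "000" already in the trie is "0" (length 1).
New nodes needed: |"000"| − 1 = 3 − 1 = 2.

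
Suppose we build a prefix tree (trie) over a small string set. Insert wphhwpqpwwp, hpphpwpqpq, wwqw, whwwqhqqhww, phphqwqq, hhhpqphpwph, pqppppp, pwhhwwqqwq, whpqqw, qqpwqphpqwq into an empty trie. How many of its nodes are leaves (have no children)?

Leaves are exactly the stored words that no other stored word extends.
Those words: "hhhpqphpwph", "hpphpwpqpq", "phphqwqq", "pqppppp", "pwhhwwqqwq", "qqpwqphpqwq", "whpqqw", "whwwqhqqhww", "wphhwpqpwwp", "wwqw"
Leaf count: 10

10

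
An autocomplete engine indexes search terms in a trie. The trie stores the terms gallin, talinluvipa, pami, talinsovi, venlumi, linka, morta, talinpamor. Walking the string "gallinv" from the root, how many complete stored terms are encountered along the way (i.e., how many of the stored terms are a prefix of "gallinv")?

1

Traverse "gallinv" character by character; count nodes along the way that are marked as word ends.
Prefixes of the query that are stored words: "gallin"
Count: 1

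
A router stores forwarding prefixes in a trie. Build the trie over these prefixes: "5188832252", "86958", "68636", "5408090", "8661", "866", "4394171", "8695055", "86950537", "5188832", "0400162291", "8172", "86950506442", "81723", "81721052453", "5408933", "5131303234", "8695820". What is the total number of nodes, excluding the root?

79

Trace insertions, counting only characters that open a new branch:
  "5188832252" → 10 new (5, 1, 8, 8, 8, 3, 2, 2, 5, 2)
  "86958" → 5 new (8, 6, 9, 5, 8)
  "68636" → 5 new (6, 8, 6, 3, 6)
  "5408090" → prefix "5" already present; 6 new (4, 0, 8, 0, 9, 0)
  "8661" → prefix "86" already present; 2 new (6, 1)
  "866" → prefix "866" already present; 0 new (none)
  "4394171" → 7 new (4, 3, 9, 4, 1, 7, 1)
  "8695055" → prefix "8695" already present; 3 new (0, 5, 5)
  "86950537" → prefix "869505" already present; 2 new (3, 7)
  "5188832" → prefix "5188832" already present; 0 new (none)
  "0400162291" → 10 new (0, 4, 0, 0, 1, 6, 2, 2, 9, 1)
  "8172" → prefix "8" already present; 3 new (1, 7, 2)
  "86950506442" → prefix "869505" already present; 5 new (0, 6, 4, 4, 2)
  "81723" → prefix "8172" already present; 1 new (3)
  "81721052453" → prefix "8172" already present; 7 new (1, 0, 5, 2, 4, 5, 3)
  "5408933" → prefix "5408" already present; 3 new (9, 3, 3)
  "5131303234" → prefix "51" already present; 8 new (3, 1, 3, 0, 3, 2, 3, 4)
  "8695820" → prefix "86958" already present; 2 new (2, 0)
Total nodes = 10 + 5 + 5 + 6 + 2 + 0 + 7 + 3 + 2 + 0 + 10 + 3 + 5 + 1 + 7 + 3 + 8 + 2 = 79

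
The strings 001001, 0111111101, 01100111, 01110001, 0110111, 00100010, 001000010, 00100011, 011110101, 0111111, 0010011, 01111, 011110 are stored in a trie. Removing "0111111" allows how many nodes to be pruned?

A node on "0111111"'s path can go only if nothing else ends at it or branches off below it.
Every node on "0111111" is still needed (e.g. by "0111111101"), so nothing is freed.
Nodes removed: 0

0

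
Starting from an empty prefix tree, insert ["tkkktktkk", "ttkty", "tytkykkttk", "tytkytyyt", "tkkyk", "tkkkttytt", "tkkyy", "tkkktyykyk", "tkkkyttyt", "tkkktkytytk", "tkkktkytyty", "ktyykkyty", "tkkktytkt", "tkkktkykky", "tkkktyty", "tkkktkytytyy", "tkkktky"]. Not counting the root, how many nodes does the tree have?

Count nodes per top-level branch (shared prefixes stored once):
  'k'-branch (ktyykkyty): 9 nodes
  't'-branch (tkkktktkk, tkkktky, tkkktkykky, tkkktkytytk, tkkktkytyty, tkkktkytytyy, tkkkttytt, tkkktytkt, tkkktyty, tkkktyykyk, tkkkyttyt, tkkyk, tkkyy, ttkty, tytkykkttk, tytkytyyt): 57 nodes
Sum: 66

66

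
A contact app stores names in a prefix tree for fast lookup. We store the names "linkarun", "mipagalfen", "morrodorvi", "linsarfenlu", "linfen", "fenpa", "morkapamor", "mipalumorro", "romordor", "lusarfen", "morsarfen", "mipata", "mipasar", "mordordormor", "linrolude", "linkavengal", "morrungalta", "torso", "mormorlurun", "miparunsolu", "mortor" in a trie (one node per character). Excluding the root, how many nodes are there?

134

Count nodes per top-level branch (shared prefixes stored once):
  'f'-branch (fenpa): 5 nodes
  'l'-branch (linfen, linkarun, linkavengal, linrolude, linsarfenlu, lusarfen): 38 nodes
  'm'-branch (mipagalfen, mipalumorro, miparunsolu, mipasar, mipata, mordordormor, morkapamor, mormorlurun, morrodorvi, morrungalta, morsarfen, mortor): 78 nodes
  'r'-branch (romordor): 8 nodes
  't'-branch (torso): 5 nodes
Sum: 134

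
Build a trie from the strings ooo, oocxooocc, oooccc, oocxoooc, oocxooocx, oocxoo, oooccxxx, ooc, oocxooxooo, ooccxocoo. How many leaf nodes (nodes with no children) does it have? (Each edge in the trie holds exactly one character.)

6

A leaf is a node with no children — equivalently, the end of a word that is not a proper prefix of any other stored word.
Those words: "ooccxocoo", "oocxooocc", "oocxooocx", "oocxooxooo", "oooccc", "oooccxxx"
Leaf count: 6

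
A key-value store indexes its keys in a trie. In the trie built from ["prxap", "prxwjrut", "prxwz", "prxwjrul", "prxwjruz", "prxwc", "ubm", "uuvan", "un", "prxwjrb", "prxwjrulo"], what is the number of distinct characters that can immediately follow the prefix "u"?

3

Follow the path "u" to its node, then look at its outgoing edges.
Distinct next characters after "u": b, n, u.
That node has 3 child edges.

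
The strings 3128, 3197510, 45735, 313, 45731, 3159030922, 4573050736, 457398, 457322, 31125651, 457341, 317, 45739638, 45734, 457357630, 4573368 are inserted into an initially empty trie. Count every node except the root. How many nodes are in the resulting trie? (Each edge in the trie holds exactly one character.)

53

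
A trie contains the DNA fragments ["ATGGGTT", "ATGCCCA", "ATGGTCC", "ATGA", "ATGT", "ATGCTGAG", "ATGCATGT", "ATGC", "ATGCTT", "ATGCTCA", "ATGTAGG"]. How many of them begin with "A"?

11

Filter for entries beginning with "A":
Matches: "ATGA", "ATGC", "ATGCATGT", "ATGCCCA", "ATGCTCA", "ATGCTGAG", "ATGCTT", "ATGGGTT", "ATGGTCC", "ATGT", "ATGTAGG"
Count: 11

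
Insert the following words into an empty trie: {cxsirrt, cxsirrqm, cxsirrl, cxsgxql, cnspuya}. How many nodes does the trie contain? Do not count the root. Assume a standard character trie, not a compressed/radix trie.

20

For each word, the new-node count is its length minus the longest prefix already in the trie:
  "cxsirrt" → 7 new (c, x, s, i, r, r, t)
  "cxsirrqm" → prefix "cxsirr" already present; 2 new (q, m)
  "cxsirrl" → prefix "cxsirr" already present; 1 new (l)
  "cxsgxql" → prefix "cxs" already present; 4 new (g, x, q, l)
  "cnspuya" → prefix "c" already present; 6 new (n, s, p, u, y, a)
Total nodes = 7 + 2 + 1 + 4 + 6 = 20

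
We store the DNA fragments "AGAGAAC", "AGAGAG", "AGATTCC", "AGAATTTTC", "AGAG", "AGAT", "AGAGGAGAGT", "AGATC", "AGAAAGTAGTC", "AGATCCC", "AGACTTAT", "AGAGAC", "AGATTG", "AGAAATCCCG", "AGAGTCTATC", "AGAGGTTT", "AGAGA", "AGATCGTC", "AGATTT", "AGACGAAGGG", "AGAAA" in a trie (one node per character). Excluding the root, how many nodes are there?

65

Insert word by word; a character creates a node only if that edge doesn't already exist:
  "AGAGAAC" → 7 new (A, G, A, G, A, A, C)
  "AGAGAG" → prefix "AGAGA" already present; 1 new (G)
  "AGATTCC" → prefix "AGA" already present; 4 new (T, T, C, C)
  "AGAATTTTC" → prefix "AGA" already present; 6 new (A, T, T, T, T, C)
  "AGAG" → prefix "AGAG" already present; 0 new (none)
  "AGAT" → prefix "AGAT" already present; 0 new (none)
  "AGAGGAGAGT" → prefix "AGAG" already present; 6 new (G, A, G, A, G, T)
  "AGATC" → prefix "AGAT" already present; 1 new (C)
  "AGAAAGTAGTC" → prefix "AGAA" already present; 7 new (A, G, T, A, G, T, C)
  "AGATCCC" → prefix "AGATC" already present; 2 new (C, C)
  "AGACTTAT" → prefix "AGA" already present; 5 new (C, T, T, A, T)
  "AGAGAC" → prefix "AGAGA" already present; 1 new (C)
  "AGATTG" → prefix "AGATT" already present; 1 new (G)
  "AGAAATCCCG" → prefix "AGAAA" already present; 5 new (T, C, C, C, G)
  "AGAGTCTATC" → prefix "AGAG" already present; 6 new (T, C, T, A, T, C)
  "AGAGGTTT" → prefix "AGAGG" already present; 3 new (T, T, T)
  "AGAGA" → prefix "AGAGA" already present; 0 new (none)
  "AGATCGTC" → prefix "AGATC" already present; 3 new (G, T, C)
  "AGATTT" → prefix "AGATT" already present; 1 new (T)
  "AGACGAAGGG" → prefix "AGAC" already present; 6 new (G, A, A, G, G, G)
  "AGAAA" → prefix "AGAAA" already present; 0 new (none)
Total nodes = 7 + 1 + 4 + 6 + 0 + 0 + 6 + 1 + 7 + 2 + 5 + 1 + 1 + 5 + 6 + 3 + 0 + 3 + 1 + 6 + 0 = 65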